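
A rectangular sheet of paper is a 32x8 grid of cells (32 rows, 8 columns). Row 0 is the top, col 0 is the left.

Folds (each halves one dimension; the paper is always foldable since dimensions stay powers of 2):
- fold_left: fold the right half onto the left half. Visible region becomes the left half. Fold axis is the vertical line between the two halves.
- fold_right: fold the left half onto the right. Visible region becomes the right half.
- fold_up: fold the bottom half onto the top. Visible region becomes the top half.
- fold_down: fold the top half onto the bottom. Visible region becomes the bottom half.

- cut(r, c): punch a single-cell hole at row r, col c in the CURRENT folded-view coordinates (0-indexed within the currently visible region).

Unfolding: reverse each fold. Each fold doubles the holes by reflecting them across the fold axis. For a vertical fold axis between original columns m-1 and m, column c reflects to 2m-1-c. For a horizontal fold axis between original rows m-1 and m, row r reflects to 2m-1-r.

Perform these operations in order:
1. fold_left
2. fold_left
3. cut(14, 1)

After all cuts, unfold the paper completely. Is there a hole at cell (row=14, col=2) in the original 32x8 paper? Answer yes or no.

Op 1 fold_left: fold axis v@4; visible region now rows[0,32) x cols[0,4) = 32x4
Op 2 fold_left: fold axis v@2; visible region now rows[0,32) x cols[0,2) = 32x2
Op 3 cut(14, 1): punch at orig (14,1); cuts so far [(14, 1)]; region rows[0,32) x cols[0,2) = 32x2
Unfold 1 (reflect across v@2): 2 holes -> [(14, 1), (14, 2)]
Unfold 2 (reflect across v@4): 4 holes -> [(14, 1), (14, 2), (14, 5), (14, 6)]
Holes: [(14, 1), (14, 2), (14, 5), (14, 6)]

Answer: yes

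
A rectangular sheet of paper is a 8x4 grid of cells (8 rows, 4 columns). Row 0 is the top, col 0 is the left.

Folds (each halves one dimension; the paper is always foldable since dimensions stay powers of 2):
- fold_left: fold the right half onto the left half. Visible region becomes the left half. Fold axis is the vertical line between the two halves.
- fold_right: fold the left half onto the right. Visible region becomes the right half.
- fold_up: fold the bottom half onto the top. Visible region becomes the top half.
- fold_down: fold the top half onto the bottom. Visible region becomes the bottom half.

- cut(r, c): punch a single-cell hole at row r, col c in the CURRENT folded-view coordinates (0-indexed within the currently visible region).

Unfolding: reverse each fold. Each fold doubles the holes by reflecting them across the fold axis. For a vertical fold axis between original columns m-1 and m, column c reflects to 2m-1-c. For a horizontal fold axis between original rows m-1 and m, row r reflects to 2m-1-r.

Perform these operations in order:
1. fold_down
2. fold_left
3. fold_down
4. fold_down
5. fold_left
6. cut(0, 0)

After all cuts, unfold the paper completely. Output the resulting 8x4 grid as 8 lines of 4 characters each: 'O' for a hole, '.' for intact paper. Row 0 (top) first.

Answer: OOOO
OOOO
OOOO
OOOO
OOOO
OOOO
OOOO
OOOO

Derivation:
Op 1 fold_down: fold axis h@4; visible region now rows[4,8) x cols[0,4) = 4x4
Op 2 fold_left: fold axis v@2; visible region now rows[4,8) x cols[0,2) = 4x2
Op 3 fold_down: fold axis h@6; visible region now rows[6,8) x cols[0,2) = 2x2
Op 4 fold_down: fold axis h@7; visible region now rows[7,8) x cols[0,2) = 1x2
Op 5 fold_left: fold axis v@1; visible region now rows[7,8) x cols[0,1) = 1x1
Op 6 cut(0, 0): punch at orig (7,0); cuts so far [(7, 0)]; region rows[7,8) x cols[0,1) = 1x1
Unfold 1 (reflect across v@1): 2 holes -> [(7, 0), (7, 1)]
Unfold 2 (reflect across h@7): 4 holes -> [(6, 0), (6, 1), (7, 0), (7, 1)]
Unfold 3 (reflect across h@6): 8 holes -> [(4, 0), (4, 1), (5, 0), (5, 1), (6, 0), (6, 1), (7, 0), (7, 1)]
Unfold 4 (reflect across v@2): 16 holes -> [(4, 0), (4, 1), (4, 2), (4, 3), (5, 0), (5, 1), (5, 2), (5, 3), (6, 0), (6, 1), (6, 2), (6, 3), (7, 0), (7, 1), (7, 2), (7, 3)]
Unfold 5 (reflect across h@4): 32 holes -> [(0, 0), (0, 1), (0, 2), (0, 3), (1, 0), (1, 1), (1, 2), (1, 3), (2, 0), (2, 1), (2, 2), (2, 3), (3, 0), (3, 1), (3, 2), (3, 3), (4, 0), (4, 1), (4, 2), (4, 3), (5, 0), (5, 1), (5, 2), (5, 3), (6, 0), (6, 1), (6, 2), (6, 3), (7, 0), (7, 1), (7, 2), (7, 3)]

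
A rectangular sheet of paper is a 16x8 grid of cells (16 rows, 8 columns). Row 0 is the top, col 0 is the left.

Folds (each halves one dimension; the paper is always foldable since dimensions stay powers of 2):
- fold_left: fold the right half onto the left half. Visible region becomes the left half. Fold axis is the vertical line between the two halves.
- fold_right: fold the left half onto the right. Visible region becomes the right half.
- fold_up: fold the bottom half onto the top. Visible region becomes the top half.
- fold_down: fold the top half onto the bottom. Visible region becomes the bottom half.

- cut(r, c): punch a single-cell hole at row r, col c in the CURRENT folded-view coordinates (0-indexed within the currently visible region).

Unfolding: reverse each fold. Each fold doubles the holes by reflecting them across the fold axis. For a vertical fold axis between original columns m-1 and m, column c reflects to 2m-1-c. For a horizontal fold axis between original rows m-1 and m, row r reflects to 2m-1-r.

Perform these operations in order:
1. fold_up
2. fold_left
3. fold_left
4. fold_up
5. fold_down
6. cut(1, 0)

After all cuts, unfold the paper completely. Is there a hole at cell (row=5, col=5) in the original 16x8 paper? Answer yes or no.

Op 1 fold_up: fold axis h@8; visible region now rows[0,8) x cols[0,8) = 8x8
Op 2 fold_left: fold axis v@4; visible region now rows[0,8) x cols[0,4) = 8x4
Op 3 fold_left: fold axis v@2; visible region now rows[0,8) x cols[0,2) = 8x2
Op 4 fold_up: fold axis h@4; visible region now rows[0,4) x cols[0,2) = 4x2
Op 5 fold_down: fold axis h@2; visible region now rows[2,4) x cols[0,2) = 2x2
Op 6 cut(1, 0): punch at orig (3,0); cuts so far [(3, 0)]; region rows[2,4) x cols[0,2) = 2x2
Unfold 1 (reflect across h@2): 2 holes -> [(0, 0), (3, 0)]
Unfold 2 (reflect across h@4): 4 holes -> [(0, 0), (3, 0), (4, 0), (7, 0)]
Unfold 3 (reflect across v@2): 8 holes -> [(0, 0), (0, 3), (3, 0), (3, 3), (4, 0), (4, 3), (7, 0), (7, 3)]
Unfold 4 (reflect across v@4): 16 holes -> [(0, 0), (0, 3), (0, 4), (0, 7), (3, 0), (3, 3), (3, 4), (3, 7), (4, 0), (4, 3), (4, 4), (4, 7), (7, 0), (7, 3), (7, 4), (7, 7)]
Unfold 5 (reflect across h@8): 32 holes -> [(0, 0), (0, 3), (0, 4), (0, 7), (3, 0), (3, 3), (3, 4), (3, 7), (4, 0), (4, 3), (4, 4), (4, 7), (7, 0), (7, 3), (7, 4), (7, 7), (8, 0), (8, 3), (8, 4), (8, 7), (11, 0), (11, 3), (11, 4), (11, 7), (12, 0), (12, 3), (12, 4), (12, 7), (15, 0), (15, 3), (15, 4), (15, 7)]
Holes: [(0, 0), (0, 3), (0, 4), (0, 7), (3, 0), (3, 3), (3, 4), (3, 7), (4, 0), (4, 3), (4, 4), (4, 7), (7, 0), (7, 3), (7, 4), (7, 7), (8, 0), (8, 3), (8, 4), (8, 7), (11, 0), (11, 3), (11, 4), (11, 7), (12, 0), (12, 3), (12, 4), (12, 7), (15, 0), (15, 3), (15, 4), (15, 7)]

Answer: no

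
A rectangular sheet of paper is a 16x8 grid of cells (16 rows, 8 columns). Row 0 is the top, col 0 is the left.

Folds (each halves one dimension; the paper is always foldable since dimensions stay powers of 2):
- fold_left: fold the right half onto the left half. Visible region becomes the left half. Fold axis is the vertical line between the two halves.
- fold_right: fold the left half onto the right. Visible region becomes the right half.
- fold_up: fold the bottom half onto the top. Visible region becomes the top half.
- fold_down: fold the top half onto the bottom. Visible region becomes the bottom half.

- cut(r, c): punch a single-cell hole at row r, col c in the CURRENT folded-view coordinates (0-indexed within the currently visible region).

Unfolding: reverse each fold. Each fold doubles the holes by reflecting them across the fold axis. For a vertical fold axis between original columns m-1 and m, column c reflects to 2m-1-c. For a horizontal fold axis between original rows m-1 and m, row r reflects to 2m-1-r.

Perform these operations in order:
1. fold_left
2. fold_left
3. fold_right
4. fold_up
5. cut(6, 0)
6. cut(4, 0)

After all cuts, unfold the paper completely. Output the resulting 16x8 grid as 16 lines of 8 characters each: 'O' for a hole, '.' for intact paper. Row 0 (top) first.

Op 1 fold_left: fold axis v@4; visible region now rows[0,16) x cols[0,4) = 16x4
Op 2 fold_left: fold axis v@2; visible region now rows[0,16) x cols[0,2) = 16x2
Op 3 fold_right: fold axis v@1; visible region now rows[0,16) x cols[1,2) = 16x1
Op 4 fold_up: fold axis h@8; visible region now rows[0,8) x cols[1,2) = 8x1
Op 5 cut(6, 0): punch at orig (6,1); cuts so far [(6, 1)]; region rows[0,8) x cols[1,2) = 8x1
Op 6 cut(4, 0): punch at orig (4,1); cuts so far [(4, 1), (6, 1)]; region rows[0,8) x cols[1,2) = 8x1
Unfold 1 (reflect across h@8): 4 holes -> [(4, 1), (6, 1), (9, 1), (11, 1)]
Unfold 2 (reflect across v@1): 8 holes -> [(4, 0), (4, 1), (6, 0), (6, 1), (9, 0), (9, 1), (11, 0), (11, 1)]
Unfold 3 (reflect across v@2): 16 holes -> [(4, 0), (4, 1), (4, 2), (4, 3), (6, 0), (6, 1), (6, 2), (6, 3), (9, 0), (9, 1), (9, 2), (9, 3), (11, 0), (11, 1), (11, 2), (11, 3)]
Unfold 4 (reflect across v@4): 32 holes -> [(4, 0), (4, 1), (4, 2), (4, 3), (4, 4), (4, 5), (4, 6), (4, 7), (6, 0), (6, 1), (6, 2), (6, 3), (6, 4), (6, 5), (6, 6), (6, 7), (9, 0), (9, 1), (9, 2), (9, 3), (9, 4), (9, 5), (9, 6), (9, 7), (11, 0), (11, 1), (11, 2), (11, 3), (11, 4), (11, 5), (11, 6), (11, 7)]

Answer: ........
........
........
........
OOOOOOOO
........
OOOOOOOO
........
........
OOOOOOOO
........
OOOOOOOO
........
........
........
........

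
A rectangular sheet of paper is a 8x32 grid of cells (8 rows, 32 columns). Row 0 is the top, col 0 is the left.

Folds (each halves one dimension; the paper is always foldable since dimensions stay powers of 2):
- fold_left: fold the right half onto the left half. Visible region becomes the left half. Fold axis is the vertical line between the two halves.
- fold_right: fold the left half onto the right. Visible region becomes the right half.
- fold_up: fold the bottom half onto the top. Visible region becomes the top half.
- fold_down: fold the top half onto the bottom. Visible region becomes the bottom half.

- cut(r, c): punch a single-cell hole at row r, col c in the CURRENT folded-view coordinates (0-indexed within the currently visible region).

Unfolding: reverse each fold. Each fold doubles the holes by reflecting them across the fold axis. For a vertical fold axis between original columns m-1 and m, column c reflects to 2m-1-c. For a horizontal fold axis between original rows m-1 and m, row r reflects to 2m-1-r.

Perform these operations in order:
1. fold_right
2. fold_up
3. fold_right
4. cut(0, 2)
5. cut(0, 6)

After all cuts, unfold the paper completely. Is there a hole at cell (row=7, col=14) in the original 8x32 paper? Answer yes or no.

Op 1 fold_right: fold axis v@16; visible region now rows[0,8) x cols[16,32) = 8x16
Op 2 fold_up: fold axis h@4; visible region now rows[0,4) x cols[16,32) = 4x16
Op 3 fold_right: fold axis v@24; visible region now rows[0,4) x cols[24,32) = 4x8
Op 4 cut(0, 2): punch at orig (0,26); cuts so far [(0, 26)]; region rows[0,4) x cols[24,32) = 4x8
Op 5 cut(0, 6): punch at orig (0,30); cuts so far [(0, 26), (0, 30)]; region rows[0,4) x cols[24,32) = 4x8
Unfold 1 (reflect across v@24): 4 holes -> [(0, 17), (0, 21), (0, 26), (0, 30)]
Unfold 2 (reflect across h@4): 8 holes -> [(0, 17), (0, 21), (0, 26), (0, 30), (7, 17), (7, 21), (7, 26), (7, 30)]
Unfold 3 (reflect across v@16): 16 holes -> [(0, 1), (0, 5), (0, 10), (0, 14), (0, 17), (0, 21), (0, 26), (0, 30), (7, 1), (7, 5), (7, 10), (7, 14), (7, 17), (7, 21), (7, 26), (7, 30)]
Holes: [(0, 1), (0, 5), (0, 10), (0, 14), (0, 17), (0, 21), (0, 26), (0, 30), (7, 1), (7, 5), (7, 10), (7, 14), (7, 17), (7, 21), (7, 26), (7, 30)]

Answer: yes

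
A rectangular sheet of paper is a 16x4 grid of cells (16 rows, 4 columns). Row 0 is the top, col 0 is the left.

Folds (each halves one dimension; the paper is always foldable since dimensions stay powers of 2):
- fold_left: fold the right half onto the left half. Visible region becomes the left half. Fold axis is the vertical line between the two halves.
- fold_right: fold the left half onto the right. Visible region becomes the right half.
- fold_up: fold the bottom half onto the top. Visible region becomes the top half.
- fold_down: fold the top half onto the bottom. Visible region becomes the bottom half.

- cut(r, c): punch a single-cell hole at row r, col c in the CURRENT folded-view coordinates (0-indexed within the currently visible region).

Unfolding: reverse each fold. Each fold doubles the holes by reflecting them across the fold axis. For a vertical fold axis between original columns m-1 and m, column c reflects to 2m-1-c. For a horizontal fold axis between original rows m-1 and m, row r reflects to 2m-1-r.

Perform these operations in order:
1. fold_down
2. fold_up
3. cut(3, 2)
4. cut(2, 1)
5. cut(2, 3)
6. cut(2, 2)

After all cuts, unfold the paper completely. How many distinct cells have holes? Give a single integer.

Answer: 16

Derivation:
Op 1 fold_down: fold axis h@8; visible region now rows[8,16) x cols[0,4) = 8x4
Op 2 fold_up: fold axis h@12; visible region now rows[8,12) x cols[0,4) = 4x4
Op 3 cut(3, 2): punch at orig (11,2); cuts so far [(11, 2)]; region rows[8,12) x cols[0,4) = 4x4
Op 4 cut(2, 1): punch at orig (10,1); cuts so far [(10, 1), (11, 2)]; region rows[8,12) x cols[0,4) = 4x4
Op 5 cut(2, 3): punch at orig (10,3); cuts so far [(10, 1), (10, 3), (11, 2)]; region rows[8,12) x cols[0,4) = 4x4
Op 6 cut(2, 2): punch at orig (10,2); cuts so far [(10, 1), (10, 2), (10, 3), (11, 2)]; region rows[8,12) x cols[0,4) = 4x4
Unfold 1 (reflect across h@12): 8 holes -> [(10, 1), (10, 2), (10, 3), (11, 2), (12, 2), (13, 1), (13, 2), (13, 3)]
Unfold 2 (reflect across h@8): 16 holes -> [(2, 1), (2, 2), (2, 3), (3, 2), (4, 2), (5, 1), (5, 2), (5, 3), (10, 1), (10, 2), (10, 3), (11, 2), (12, 2), (13, 1), (13, 2), (13, 3)]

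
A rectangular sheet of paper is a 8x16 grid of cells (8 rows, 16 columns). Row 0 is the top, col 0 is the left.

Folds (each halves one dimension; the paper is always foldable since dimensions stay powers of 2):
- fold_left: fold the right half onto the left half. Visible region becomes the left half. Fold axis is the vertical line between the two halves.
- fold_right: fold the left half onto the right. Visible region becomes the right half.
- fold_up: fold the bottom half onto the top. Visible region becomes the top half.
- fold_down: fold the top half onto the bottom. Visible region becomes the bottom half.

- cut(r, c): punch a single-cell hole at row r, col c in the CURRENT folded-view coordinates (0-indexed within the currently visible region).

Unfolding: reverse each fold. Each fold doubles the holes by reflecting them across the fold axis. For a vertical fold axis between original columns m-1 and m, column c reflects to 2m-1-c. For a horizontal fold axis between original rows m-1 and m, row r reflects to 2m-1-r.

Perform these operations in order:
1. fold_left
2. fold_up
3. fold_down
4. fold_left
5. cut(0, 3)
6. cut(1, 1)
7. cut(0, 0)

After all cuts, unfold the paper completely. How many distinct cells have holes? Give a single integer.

Answer: 48

Derivation:
Op 1 fold_left: fold axis v@8; visible region now rows[0,8) x cols[0,8) = 8x8
Op 2 fold_up: fold axis h@4; visible region now rows[0,4) x cols[0,8) = 4x8
Op 3 fold_down: fold axis h@2; visible region now rows[2,4) x cols[0,8) = 2x8
Op 4 fold_left: fold axis v@4; visible region now rows[2,4) x cols[0,4) = 2x4
Op 5 cut(0, 3): punch at orig (2,3); cuts so far [(2, 3)]; region rows[2,4) x cols[0,4) = 2x4
Op 6 cut(1, 1): punch at orig (3,1); cuts so far [(2, 3), (3, 1)]; region rows[2,4) x cols[0,4) = 2x4
Op 7 cut(0, 0): punch at orig (2,0); cuts so far [(2, 0), (2, 3), (3, 1)]; region rows[2,4) x cols[0,4) = 2x4
Unfold 1 (reflect across v@4): 6 holes -> [(2, 0), (2, 3), (2, 4), (2, 7), (3, 1), (3, 6)]
Unfold 2 (reflect across h@2): 12 holes -> [(0, 1), (0, 6), (1, 0), (1, 3), (1, 4), (1, 7), (2, 0), (2, 3), (2, 4), (2, 7), (3, 1), (3, 6)]
Unfold 3 (reflect across h@4): 24 holes -> [(0, 1), (0, 6), (1, 0), (1, 3), (1, 4), (1, 7), (2, 0), (2, 3), (2, 4), (2, 7), (3, 1), (3, 6), (4, 1), (4, 6), (5, 0), (5, 3), (5, 4), (5, 7), (6, 0), (6, 3), (6, 4), (6, 7), (7, 1), (7, 6)]
Unfold 4 (reflect across v@8): 48 holes -> [(0, 1), (0, 6), (0, 9), (0, 14), (1, 0), (1, 3), (1, 4), (1, 7), (1, 8), (1, 11), (1, 12), (1, 15), (2, 0), (2, 3), (2, 4), (2, 7), (2, 8), (2, 11), (2, 12), (2, 15), (3, 1), (3, 6), (3, 9), (3, 14), (4, 1), (4, 6), (4, 9), (4, 14), (5, 0), (5, 3), (5, 4), (5, 7), (5, 8), (5, 11), (5, 12), (5, 15), (6, 0), (6, 3), (6, 4), (6, 7), (6, 8), (6, 11), (6, 12), (6, 15), (7, 1), (7, 6), (7, 9), (7, 14)]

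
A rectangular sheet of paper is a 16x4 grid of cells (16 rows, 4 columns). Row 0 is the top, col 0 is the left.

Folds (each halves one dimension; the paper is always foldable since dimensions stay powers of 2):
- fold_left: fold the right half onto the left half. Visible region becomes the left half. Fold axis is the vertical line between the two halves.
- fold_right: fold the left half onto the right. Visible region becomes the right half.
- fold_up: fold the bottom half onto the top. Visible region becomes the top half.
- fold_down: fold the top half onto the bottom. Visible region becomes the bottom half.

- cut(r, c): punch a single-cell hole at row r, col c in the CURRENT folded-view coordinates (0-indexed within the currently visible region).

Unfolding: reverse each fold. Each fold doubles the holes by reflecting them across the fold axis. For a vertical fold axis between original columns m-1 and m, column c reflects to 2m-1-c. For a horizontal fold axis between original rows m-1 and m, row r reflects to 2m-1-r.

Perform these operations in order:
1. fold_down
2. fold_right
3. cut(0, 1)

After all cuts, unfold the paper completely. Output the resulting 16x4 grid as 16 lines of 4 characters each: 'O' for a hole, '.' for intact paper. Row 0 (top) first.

Answer: ....
....
....
....
....
....
....
O..O
O..O
....
....
....
....
....
....
....

Derivation:
Op 1 fold_down: fold axis h@8; visible region now rows[8,16) x cols[0,4) = 8x4
Op 2 fold_right: fold axis v@2; visible region now rows[8,16) x cols[2,4) = 8x2
Op 3 cut(0, 1): punch at orig (8,3); cuts so far [(8, 3)]; region rows[8,16) x cols[2,4) = 8x2
Unfold 1 (reflect across v@2): 2 holes -> [(8, 0), (8, 3)]
Unfold 2 (reflect across h@8): 4 holes -> [(7, 0), (7, 3), (8, 0), (8, 3)]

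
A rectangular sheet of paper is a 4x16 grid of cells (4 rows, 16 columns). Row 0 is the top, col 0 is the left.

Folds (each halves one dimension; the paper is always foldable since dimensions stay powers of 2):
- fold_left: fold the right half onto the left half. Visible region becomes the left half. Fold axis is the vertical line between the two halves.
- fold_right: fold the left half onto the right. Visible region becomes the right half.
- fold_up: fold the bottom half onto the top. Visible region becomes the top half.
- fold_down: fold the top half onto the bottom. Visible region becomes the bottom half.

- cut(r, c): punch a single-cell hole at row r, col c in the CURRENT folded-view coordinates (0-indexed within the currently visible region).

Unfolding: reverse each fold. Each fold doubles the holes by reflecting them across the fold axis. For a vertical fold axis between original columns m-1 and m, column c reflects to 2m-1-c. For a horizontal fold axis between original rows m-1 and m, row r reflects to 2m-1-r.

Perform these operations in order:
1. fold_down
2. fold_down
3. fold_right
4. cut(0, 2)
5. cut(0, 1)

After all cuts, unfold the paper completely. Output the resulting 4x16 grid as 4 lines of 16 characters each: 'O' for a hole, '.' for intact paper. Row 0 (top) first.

Op 1 fold_down: fold axis h@2; visible region now rows[2,4) x cols[0,16) = 2x16
Op 2 fold_down: fold axis h@3; visible region now rows[3,4) x cols[0,16) = 1x16
Op 3 fold_right: fold axis v@8; visible region now rows[3,4) x cols[8,16) = 1x8
Op 4 cut(0, 2): punch at orig (3,10); cuts so far [(3, 10)]; region rows[3,4) x cols[8,16) = 1x8
Op 5 cut(0, 1): punch at orig (3,9); cuts so far [(3, 9), (3, 10)]; region rows[3,4) x cols[8,16) = 1x8
Unfold 1 (reflect across v@8): 4 holes -> [(3, 5), (3, 6), (3, 9), (3, 10)]
Unfold 2 (reflect across h@3): 8 holes -> [(2, 5), (2, 6), (2, 9), (2, 10), (3, 5), (3, 6), (3, 9), (3, 10)]
Unfold 3 (reflect across h@2): 16 holes -> [(0, 5), (0, 6), (0, 9), (0, 10), (1, 5), (1, 6), (1, 9), (1, 10), (2, 5), (2, 6), (2, 9), (2, 10), (3, 5), (3, 6), (3, 9), (3, 10)]

Answer: .....OO..OO.....
.....OO..OO.....
.....OO..OO.....
.....OO..OO.....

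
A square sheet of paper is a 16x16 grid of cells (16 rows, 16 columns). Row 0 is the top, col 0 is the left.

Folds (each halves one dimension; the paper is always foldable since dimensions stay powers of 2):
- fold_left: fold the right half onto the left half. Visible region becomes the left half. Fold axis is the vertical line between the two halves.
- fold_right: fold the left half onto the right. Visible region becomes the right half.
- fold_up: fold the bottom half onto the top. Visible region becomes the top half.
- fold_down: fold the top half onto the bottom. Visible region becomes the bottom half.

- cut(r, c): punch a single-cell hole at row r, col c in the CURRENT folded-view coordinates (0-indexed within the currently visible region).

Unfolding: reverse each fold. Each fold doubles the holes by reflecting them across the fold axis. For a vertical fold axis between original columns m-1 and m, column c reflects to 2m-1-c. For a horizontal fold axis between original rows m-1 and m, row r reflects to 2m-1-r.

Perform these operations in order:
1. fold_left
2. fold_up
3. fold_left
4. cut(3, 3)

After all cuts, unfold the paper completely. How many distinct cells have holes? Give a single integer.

Op 1 fold_left: fold axis v@8; visible region now rows[0,16) x cols[0,8) = 16x8
Op 2 fold_up: fold axis h@8; visible region now rows[0,8) x cols[0,8) = 8x8
Op 3 fold_left: fold axis v@4; visible region now rows[0,8) x cols[0,4) = 8x4
Op 4 cut(3, 3): punch at orig (3,3); cuts so far [(3, 3)]; region rows[0,8) x cols[0,4) = 8x4
Unfold 1 (reflect across v@4): 2 holes -> [(3, 3), (3, 4)]
Unfold 2 (reflect across h@8): 4 holes -> [(3, 3), (3, 4), (12, 3), (12, 4)]
Unfold 3 (reflect across v@8): 8 holes -> [(3, 3), (3, 4), (3, 11), (3, 12), (12, 3), (12, 4), (12, 11), (12, 12)]

Answer: 8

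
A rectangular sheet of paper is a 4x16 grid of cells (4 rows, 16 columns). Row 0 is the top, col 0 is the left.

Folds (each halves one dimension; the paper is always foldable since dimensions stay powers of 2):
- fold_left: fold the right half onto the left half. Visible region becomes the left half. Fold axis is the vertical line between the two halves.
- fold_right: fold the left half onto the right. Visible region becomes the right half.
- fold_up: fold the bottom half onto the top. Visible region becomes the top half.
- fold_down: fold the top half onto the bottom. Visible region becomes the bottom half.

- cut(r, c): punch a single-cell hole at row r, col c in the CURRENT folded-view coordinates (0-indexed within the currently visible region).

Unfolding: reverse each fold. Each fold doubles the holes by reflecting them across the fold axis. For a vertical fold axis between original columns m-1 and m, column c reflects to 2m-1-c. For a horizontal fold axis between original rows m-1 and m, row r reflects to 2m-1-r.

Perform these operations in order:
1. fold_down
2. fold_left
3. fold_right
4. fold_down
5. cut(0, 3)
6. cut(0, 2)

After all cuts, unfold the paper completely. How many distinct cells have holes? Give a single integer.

Op 1 fold_down: fold axis h@2; visible region now rows[2,4) x cols[0,16) = 2x16
Op 2 fold_left: fold axis v@8; visible region now rows[2,4) x cols[0,8) = 2x8
Op 3 fold_right: fold axis v@4; visible region now rows[2,4) x cols[4,8) = 2x4
Op 4 fold_down: fold axis h@3; visible region now rows[3,4) x cols[4,8) = 1x4
Op 5 cut(0, 3): punch at orig (3,7); cuts so far [(3, 7)]; region rows[3,4) x cols[4,8) = 1x4
Op 6 cut(0, 2): punch at orig (3,6); cuts so far [(3, 6), (3, 7)]; region rows[3,4) x cols[4,8) = 1x4
Unfold 1 (reflect across h@3): 4 holes -> [(2, 6), (2, 7), (3, 6), (3, 7)]
Unfold 2 (reflect across v@4): 8 holes -> [(2, 0), (2, 1), (2, 6), (2, 7), (3, 0), (3, 1), (3, 6), (3, 7)]
Unfold 3 (reflect across v@8): 16 holes -> [(2, 0), (2, 1), (2, 6), (2, 7), (2, 8), (2, 9), (2, 14), (2, 15), (3, 0), (3, 1), (3, 6), (3, 7), (3, 8), (3, 9), (3, 14), (3, 15)]
Unfold 4 (reflect across h@2): 32 holes -> [(0, 0), (0, 1), (0, 6), (0, 7), (0, 8), (0, 9), (0, 14), (0, 15), (1, 0), (1, 1), (1, 6), (1, 7), (1, 8), (1, 9), (1, 14), (1, 15), (2, 0), (2, 1), (2, 6), (2, 7), (2, 8), (2, 9), (2, 14), (2, 15), (3, 0), (3, 1), (3, 6), (3, 7), (3, 8), (3, 9), (3, 14), (3, 15)]

Answer: 32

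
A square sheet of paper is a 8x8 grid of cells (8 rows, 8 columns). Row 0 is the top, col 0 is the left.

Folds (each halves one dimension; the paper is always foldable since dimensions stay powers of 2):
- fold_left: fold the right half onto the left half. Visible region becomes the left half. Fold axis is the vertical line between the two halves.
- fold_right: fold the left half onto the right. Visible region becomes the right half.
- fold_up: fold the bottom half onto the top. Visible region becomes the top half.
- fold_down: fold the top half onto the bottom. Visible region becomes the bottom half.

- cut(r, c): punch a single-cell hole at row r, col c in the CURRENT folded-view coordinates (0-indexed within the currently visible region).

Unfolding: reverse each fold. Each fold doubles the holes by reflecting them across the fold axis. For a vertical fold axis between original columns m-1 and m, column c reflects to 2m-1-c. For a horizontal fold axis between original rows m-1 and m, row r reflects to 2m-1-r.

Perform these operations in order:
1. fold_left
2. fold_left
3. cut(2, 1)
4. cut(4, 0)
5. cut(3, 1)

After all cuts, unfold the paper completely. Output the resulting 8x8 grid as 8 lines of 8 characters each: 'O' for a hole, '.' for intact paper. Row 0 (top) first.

Answer: ........
........
.OO..OO.
.OO..OO.
O..OO..O
........
........
........

Derivation:
Op 1 fold_left: fold axis v@4; visible region now rows[0,8) x cols[0,4) = 8x4
Op 2 fold_left: fold axis v@2; visible region now rows[0,8) x cols[0,2) = 8x2
Op 3 cut(2, 1): punch at orig (2,1); cuts so far [(2, 1)]; region rows[0,8) x cols[0,2) = 8x2
Op 4 cut(4, 0): punch at orig (4,0); cuts so far [(2, 1), (4, 0)]; region rows[0,8) x cols[0,2) = 8x2
Op 5 cut(3, 1): punch at orig (3,1); cuts so far [(2, 1), (3, 1), (4, 0)]; region rows[0,8) x cols[0,2) = 8x2
Unfold 1 (reflect across v@2): 6 holes -> [(2, 1), (2, 2), (3, 1), (3, 2), (4, 0), (4, 3)]
Unfold 2 (reflect across v@4): 12 holes -> [(2, 1), (2, 2), (2, 5), (2, 6), (3, 1), (3, 2), (3, 5), (3, 6), (4, 0), (4, 3), (4, 4), (4, 7)]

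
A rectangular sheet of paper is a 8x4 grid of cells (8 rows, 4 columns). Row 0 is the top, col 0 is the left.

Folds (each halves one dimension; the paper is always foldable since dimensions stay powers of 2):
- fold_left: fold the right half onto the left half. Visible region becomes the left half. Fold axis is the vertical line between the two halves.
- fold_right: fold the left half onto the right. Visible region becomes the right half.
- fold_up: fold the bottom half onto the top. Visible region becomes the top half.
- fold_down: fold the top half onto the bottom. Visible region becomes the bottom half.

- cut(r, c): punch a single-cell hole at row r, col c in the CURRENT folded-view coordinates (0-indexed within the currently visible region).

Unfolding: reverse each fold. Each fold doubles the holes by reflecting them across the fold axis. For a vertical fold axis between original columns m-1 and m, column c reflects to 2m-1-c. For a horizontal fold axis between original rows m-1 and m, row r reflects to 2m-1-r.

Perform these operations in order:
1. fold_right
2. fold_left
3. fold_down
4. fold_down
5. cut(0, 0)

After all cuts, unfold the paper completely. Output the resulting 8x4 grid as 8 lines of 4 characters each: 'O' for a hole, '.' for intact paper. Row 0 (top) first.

Op 1 fold_right: fold axis v@2; visible region now rows[0,8) x cols[2,4) = 8x2
Op 2 fold_left: fold axis v@3; visible region now rows[0,8) x cols[2,3) = 8x1
Op 3 fold_down: fold axis h@4; visible region now rows[4,8) x cols[2,3) = 4x1
Op 4 fold_down: fold axis h@6; visible region now rows[6,8) x cols[2,3) = 2x1
Op 5 cut(0, 0): punch at orig (6,2); cuts so far [(6, 2)]; region rows[6,8) x cols[2,3) = 2x1
Unfold 1 (reflect across h@6): 2 holes -> [(5, 2), (6, 2)]
Unfold 2 (reflect across h@4): 4 holes -> [(1, 2), (2, 2), (5, 2), (6, 2)]
Unfold 3 (reflect across v@3): 8 holes -> [(1, 2), (1, 3), (2, 2), (2, 3), (5, 2), (5, 3), (6, 2), (6, 3)]
Unfold 4 (reflect across v@2): 16 holes -> [(1, 0), (1, 1), (1, 2), (1, 3), (2, 0), (2, 1), (2, 2), (2, 3), (5, 0), (5, 1), (5, 2), (5, 3), (6, 0), (6, 1), (6, 2), (6, 3)]

Answer: ....
OOOO
OOOO
....
....
OOOO
OOOO
....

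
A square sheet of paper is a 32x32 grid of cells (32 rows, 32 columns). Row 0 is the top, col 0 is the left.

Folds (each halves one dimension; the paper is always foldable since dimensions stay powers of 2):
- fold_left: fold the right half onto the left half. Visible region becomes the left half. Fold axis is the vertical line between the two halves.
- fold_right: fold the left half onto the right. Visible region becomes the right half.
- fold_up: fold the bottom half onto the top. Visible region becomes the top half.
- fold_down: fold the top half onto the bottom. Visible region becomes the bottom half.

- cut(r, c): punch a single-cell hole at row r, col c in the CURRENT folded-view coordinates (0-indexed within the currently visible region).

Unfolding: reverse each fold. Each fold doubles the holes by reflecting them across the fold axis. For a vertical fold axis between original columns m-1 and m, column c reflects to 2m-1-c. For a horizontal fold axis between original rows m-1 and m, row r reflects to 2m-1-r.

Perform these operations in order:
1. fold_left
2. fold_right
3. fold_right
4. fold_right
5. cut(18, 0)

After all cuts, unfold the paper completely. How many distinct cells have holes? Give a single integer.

Answer: 16

Derivation:
Op 1 fold_left: fold axis v@16; visible region now rows[0,32) x cols[0,16) = 32x16
Op 2 fold_right: fold axis v@8; visible region now rows[0,32) x cols[8,16) = 32x8
Op 3 fold_right: fold axis v@12; visible region now rows[0,32) x cols[12,16) = 32x4
Op 4 fold_right: fold axis v@14; visible region now rows[0,32) x cols[14,16) = 32x2
Op 5 cut(18, 0): punch at orig (18,14); cuts so far [(18, 14)]; region rows[0,32) x cols[14,16) = 32x2
Unfold 1 (reflect across v@14): 2 holes -> [(18, 13), (18, 14)]
Unfold 2 (reflect across v@12): 4 holes -> [(18, 9), (18, 10), (18, 13), (18, 14)]
Unfold 3 (reflect across v@8): 8 holes -> [(18, 1), (18, 2), (18, 5), (18, 6), (18, 9), (18, 10), (18, 13), (18, 14)]
Unfold 4 (reflect across v@16): 16 holes -> [(18, 1), (18, 2), (18, 5), (18, 6), (18, 9), (18, 10), (18, 13), (18, 14), (18, 17), (18, 18), (18, 21), (18, 22), (18, 25), (18, 26), (18, 29), (18, 30)]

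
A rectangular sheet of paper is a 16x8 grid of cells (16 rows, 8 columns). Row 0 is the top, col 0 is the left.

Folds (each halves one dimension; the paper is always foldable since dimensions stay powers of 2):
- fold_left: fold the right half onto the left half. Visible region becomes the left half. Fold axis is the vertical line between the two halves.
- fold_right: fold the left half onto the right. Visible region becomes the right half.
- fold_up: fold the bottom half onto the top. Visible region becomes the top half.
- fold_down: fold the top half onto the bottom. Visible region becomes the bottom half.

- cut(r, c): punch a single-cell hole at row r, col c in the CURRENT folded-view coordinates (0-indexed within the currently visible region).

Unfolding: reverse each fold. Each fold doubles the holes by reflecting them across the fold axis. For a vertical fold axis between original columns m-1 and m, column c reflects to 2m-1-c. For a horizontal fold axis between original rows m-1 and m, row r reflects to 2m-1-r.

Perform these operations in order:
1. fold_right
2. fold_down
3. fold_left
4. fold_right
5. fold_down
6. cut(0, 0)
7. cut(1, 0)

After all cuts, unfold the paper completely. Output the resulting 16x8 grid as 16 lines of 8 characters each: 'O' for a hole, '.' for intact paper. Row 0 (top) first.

Op 1 fold_right: fold axis v@4; visible region now rows[0,16) x cols[4,8) = 16x4
Op 2 fold_down: fold axis h@8; visible region now rows[8,16) x cols[4,8) = 8x4
Op 3 fold_left: fold axis v@6; visible region now rows[8,16) x cols[4,6) = 8x2
Op 4 fold_right: fold axis v@5; visible region now rows[8,16) x cols[5,6) = 8x1
Op 5 fold_down: fold axis h@12; visible region now rows[12,16) x cols[5,6) = 4x1
Op 6 cut(0, 0): punch at orig (12,5); cuts so far [(12, 5)]; region rows[12,16) x cols[5,6) = 4x1
Op 7 cut(1, 0): punch at orig (13,5); cuts so far [(12, 5), (13, 5)]; region rows[12,16) x cols[5,6) = 4x1
Unfold 1 (reflect across h@12): 4 holes -> [(10, 5), (11, 5), (12, 5), (13, 5)]
Unfold 2 (reflect across v@5): 8 holes -> [(10, 4), (10, 5), (11, 4), (11, 5), (12, 4), (12, 5), (13, 4), (13, 5)]
Unfold 3 (reflect across v@6): 16 holes -> [(10, 4), (10, 5), (10, 6), (10, 7), (11, 4), (11, 5), (11, 6), (11, 7), (12, 4), (12, 5), (12, 6), (12, 7), (13, 4), (13, 5), (13, 6), (13, 7)]
Unfold 4 (reflect across h@8): 32 holes -> [(2, 4), (2, 5), (2, 6), (2, 7), (3, 4), (3, 5), (3, 6), (3, 7), (4, 4), (4, 5), (4, 6), (4, 7), (5, 4), (5, 5), (5, 6), (5, 7), (10, 4), (10, 5), (10, 6), (10, 7), (11, 4), (11, 5), (11, 6), (11, 7), (12, 4), (12, 5), (12, 6), (12, 7), (13, 4), (13, 5), (13, 6), (13, 7)]
Unfold 5 (reflect across v@4): 64 holes -> [(2, 0), (2, 1), (2, 2), (2, 3), (2, 4), (2, 5), (2, 6), (2, 7), (3, 0), (3, 1), (3, 2), (3, 3), (3, 4), (3, 5), (3, 6), (3, 7), (4, 0), (4, 1), (4, 2), (4, 3), (4, 4), (4, 5), (4, 6), (4, 7), (5, 0), (5, 1), (5, 2), (5, 3), (5, 4), (5, 5), (5, 6), (5, 7), (10, 0), (10, 1), (10, 2), (10, 3), (10, 4), (10, 5), (10, 6), (10, 7), (11, 0), (11, 1), (11, 2), (11, 3), (11, 4), (11, 5), (11, 6), (11, 7), (12, 0), (12, 1), (12, 2), (12, 3), (12, 4), (12, 5), (12, 6), (12, 7), (13, 0), (13, 1), (13, 2), (13, 3), (13, 4), (13, 5), (13, 6), (13, 7)]

Answer: ........
........
OOOOOOOO
OOOOOOOO
OOOOOOOO
OOOOOOOO
........
........
........
........
OOOOOOOO
OOOOOOOO
OOOOOOOO
OOOOOOOO
........
........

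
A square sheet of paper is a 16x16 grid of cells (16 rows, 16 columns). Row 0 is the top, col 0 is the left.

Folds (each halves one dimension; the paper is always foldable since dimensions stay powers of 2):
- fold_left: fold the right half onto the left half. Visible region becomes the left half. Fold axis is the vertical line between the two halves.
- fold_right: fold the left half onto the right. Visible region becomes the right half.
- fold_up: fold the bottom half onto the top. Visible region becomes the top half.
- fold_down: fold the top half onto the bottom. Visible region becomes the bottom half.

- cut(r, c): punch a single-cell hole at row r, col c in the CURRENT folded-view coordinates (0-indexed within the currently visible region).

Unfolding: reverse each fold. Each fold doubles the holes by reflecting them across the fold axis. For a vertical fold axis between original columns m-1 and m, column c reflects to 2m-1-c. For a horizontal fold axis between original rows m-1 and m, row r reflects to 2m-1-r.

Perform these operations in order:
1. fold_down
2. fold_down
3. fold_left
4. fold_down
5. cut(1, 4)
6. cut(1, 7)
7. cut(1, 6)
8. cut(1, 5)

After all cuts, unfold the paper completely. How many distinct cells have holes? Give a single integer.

Answer: 64

Derivation:
Op 1 fold_down: fold axis h@8; visible region now rows[8,16) x cols[0,16) = 8x16
Op 2 fold_down: fold axis h@12; visible region now rows[12,16) x cols[0,16) = 4x16
Op 3 fold_left: fold axis v@8; visible region now rows[12,16) x cols[0,8) = 4x8
Op 4 fold_down: fold axis h@14; visible region now rows[14,16) x cols[0,8) = 2x8
Op 5 cut(1, 4): punch at orig (15,4); cuts so far [(15, 4)]; region rows[14,16) x cols[0,8) = 2x8
Op 6 cut(1, 7): punch at orig (15,7); cuts so far [(15, 4), (15, 7)]; region rows[14,16) x cols[0,8) = 2x8
Op 7 cut(1, 6): punch at orig (15,6); cuts so far [(15, 4), (15, 6), (15, 7)]; region rows[14,16) x cols[0,8) = 2x8
Op 8 cut(1, 5): punch at orig (15,5); cuts so far [(15, 4), (15, 5), (15, 6), (15, 7)]; region rows[14,16) x cols[0,8) = 2x8
Unfold 1 (reflect across h@14): 8 holes -> [(12, 4), (12, 5), (12, 6), (12, 7), (15, 4), (15, 5), (15, 6), (15, 7)]
Unfold 2 (reflect across v@8): 16 holes -> [(12, 4), (12, 5), (12, 6), (12, 7), (12, 8), (12, 9), (12, 10), (12, 11), (15, 4), (15, 5), (15, 6), (15, 7), (15, 8), (15, 9), (15, 10), (15, 11)]
Unfold 3 (reflect across h@12): 32 holes -> [(8, 4), (8, 5), (8, 6), (8, 7), (8, 8), (8, 9), (8, 10), (8, 11), (11, 4), (11, 5), (11, 6), (11, 7), (11, 8), (11, 9), (11, 10), (11, 11), (12, 4), (12, 5), (12, 6), (12, 7), (12, 8), (12, 9), (12, 10), (12, 11), (15, 4), (15, 5), (15, 6), (15, 7), (15, 8), (15, 9), (15, 10), (15, 11)]
Unfold 4 (reflect across h@8): 64 holes -> [(0, 4), (0, 5), (0, 6), (0, 7), (0, 8), (0, 9), (0, 10), (0, 11), (3, 4), (3, 5), (3, 6), (3, 7), (3, 8), (3, 9), (3, 10), (3, 11), (4, 4), (4, 5), (4, 6), (4, 7), (4, 8), (4, 9), (4, 10), (4, 11), (7, 4), (7, 5), (7, 6), (7, 7), (7, 8), (7, 9), (7, 10), (7, 11), (8, 4), (8, 5), (8, 6), (8, 7), (8, 8), (8, 9), (8, 10), (8, 11), (11, 4), (11, 5), (11, 6), (11, 7), (11, 8), (11, 9), (11, 10), (11, 11), (12, 4), (12, 5), (12, 6), (12, 7), (12, 8), (12, 9), (12, 10), (12, 11), (15, 4), (15, 5), (15, 6), (15, 7), (15, 8), (15, 9), (15, 10), (15, 11)]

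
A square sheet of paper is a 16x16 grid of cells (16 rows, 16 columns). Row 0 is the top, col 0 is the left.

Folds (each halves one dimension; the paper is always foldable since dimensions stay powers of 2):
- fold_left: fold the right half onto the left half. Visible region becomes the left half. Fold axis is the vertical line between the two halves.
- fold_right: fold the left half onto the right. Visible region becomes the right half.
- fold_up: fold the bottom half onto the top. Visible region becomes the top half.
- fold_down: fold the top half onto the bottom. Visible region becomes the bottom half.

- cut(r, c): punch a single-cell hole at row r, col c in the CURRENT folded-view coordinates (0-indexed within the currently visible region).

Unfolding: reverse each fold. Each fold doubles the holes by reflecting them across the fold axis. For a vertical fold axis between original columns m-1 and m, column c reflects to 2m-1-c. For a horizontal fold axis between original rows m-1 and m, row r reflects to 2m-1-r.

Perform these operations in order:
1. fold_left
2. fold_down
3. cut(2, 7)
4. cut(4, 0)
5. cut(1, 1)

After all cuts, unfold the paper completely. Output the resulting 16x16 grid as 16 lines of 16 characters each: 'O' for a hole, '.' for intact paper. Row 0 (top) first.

Answer: ................
................
................
O..............O
................
.......OO.......
.O............O.
................
................
.O............O.
.......OO.......
................
O..............O
................
................
................

Derivation:
Op 1 fold_left: fold axis v@8; visible region now rows[0,16) x cols[0,8) = 16x8
Op 2 fold_down: fold axis h@8; visible region now rows[8,16) x cols[0,8) = 8x8
Op 3 cut(2, 7): punch at orig (10,7); cuts so far [(10, 7)]; region rows[8,16) x cols[0,8) = 8x8
Op 4 cut(4, 0): punch at orig (12,0); cuts so far [(10, 7), (12, 0)]; region rows[8,16) x cols[0,8) = 8x8
Op 5 cut(1, 1): punch at orig (9,1); cuts so far [(9, 1), (10, 7), (12, 0)]; region rows[8,16) x cols[0,8) = 8x8
Unfold 1 (reflect across h@8): 6 holes -> [(3, 0), (5, 7), (6, 1), (9, 1), (10, 7), (12, 0)]
Unfold 2 (reflect across v@8): 12 holes -> [(3, 0), (3, 15), (5, 7), (5, 8), (6, 1), (6, 14), (9, 1), (9, 14), (10, 7), (10, 8), (12, 0), (12, 15)]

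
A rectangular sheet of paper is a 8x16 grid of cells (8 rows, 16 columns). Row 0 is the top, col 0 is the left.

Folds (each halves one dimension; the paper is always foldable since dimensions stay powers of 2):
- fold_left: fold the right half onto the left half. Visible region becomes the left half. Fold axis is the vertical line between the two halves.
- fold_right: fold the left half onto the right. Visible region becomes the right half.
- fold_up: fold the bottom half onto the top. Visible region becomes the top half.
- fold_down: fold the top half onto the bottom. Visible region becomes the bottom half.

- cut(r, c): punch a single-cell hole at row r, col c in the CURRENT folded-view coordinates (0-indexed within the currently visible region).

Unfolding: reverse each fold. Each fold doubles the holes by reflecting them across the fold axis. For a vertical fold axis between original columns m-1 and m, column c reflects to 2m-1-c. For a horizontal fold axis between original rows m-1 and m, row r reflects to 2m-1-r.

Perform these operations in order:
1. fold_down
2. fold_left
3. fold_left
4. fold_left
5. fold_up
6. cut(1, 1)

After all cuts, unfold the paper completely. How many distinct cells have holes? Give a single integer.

Op 1 fold_down: fold axis h@4; visible region now rows[4,8) x cols[0,16) = 4x16
Op 2 fold_left: fold axis v@8; visible region now rows[4,8) x cols[0,8) = 4x8
Op 3 fold_left: fold axis v@4; visible region now rows[4,8) x cols[0,4) = 4x4
Op 4 fold_left: fold axis v@2; visible region now rows[4,8) x cols[0,2) = 4x2
Op 5 fold_up: fold axis h@6; visible region now rows[4,6) x cols[0,2) = 2x2
Op 6 cut(1, 1): punch at orig (5,1); cuts so far [(5, 1)]; region rows[4,6) x cols[0,2) = 2x2
Unfold 1 (reflect across h@6): 2 holes -> [(5, 1), (6, 1)]
Unfold 2 (reflect across v@2): 4 holes -> [(5, 1), (5, 2), (6, 1), (6, 2)]
Unfold 3 (reflect across v@4): 8 holes -> [(5, 1), (5, 2), (5, 5), (5, 6), (6, 1), (6, 2), (6, 5), (6, 6)]
Unfold 4 (reflect across v@8): 16 holes -> [(5, 1), (5, 2), (5, 5), (5, 6), (5, 9), (5, 10), (5, 13), (5, 14), (6, 1), (6, 2), (6, 5), (6, 6), (6, 9), (6, 10), (6, 13), (6, 14)]
Unfold 5 (reflect across h@4): 32 holes -> [(1, 1), (1, 2), (1, 5), (1, 6), (1, 9), (1, 10), (1, 13), (1, 14), (2, 1), (2, 2), (2, 5), (2, 6), (2, 9), (2, 10), (2, 13), (2, 14), (5, 1), (5, 2), (5, 5), (5, 6), (5, 9), (5, 10), (5, 13), (5, 14), (6, 1), (6, 2), (6, 5), (6, 6), (6, 9), (6, 10), (6, 13), (6, 14)]

Answer: 32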